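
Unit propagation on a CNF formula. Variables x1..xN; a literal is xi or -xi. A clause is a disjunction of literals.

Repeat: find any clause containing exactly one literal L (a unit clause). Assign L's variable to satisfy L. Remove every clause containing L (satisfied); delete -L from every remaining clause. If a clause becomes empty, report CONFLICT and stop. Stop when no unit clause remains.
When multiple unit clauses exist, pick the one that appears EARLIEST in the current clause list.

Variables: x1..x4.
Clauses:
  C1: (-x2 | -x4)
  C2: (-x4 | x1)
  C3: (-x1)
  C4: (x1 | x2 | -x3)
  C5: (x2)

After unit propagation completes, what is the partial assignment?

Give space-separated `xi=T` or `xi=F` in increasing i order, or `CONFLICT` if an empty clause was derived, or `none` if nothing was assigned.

Answer: x1=F x2=T x4=F

Derivation:
unit clause [-1] forces x1=F; simplify:
  drop 1 from [-4, 1] -> [-4]
  drop 1 from [1, 2, -3] -> [2, -3]
  satisfied 1 clause(s); 4 remain; assigned so far: [1]
unit clause [-4] forces x4=F; simplify:
  satisfied 2 clause(s); 2 remain; assigned so far: [1, 4]
unit clause [2] forces x2=T; simplify:
  satisfied 2 clause(s); 0 remain; assigned so far: [1, 2, 4]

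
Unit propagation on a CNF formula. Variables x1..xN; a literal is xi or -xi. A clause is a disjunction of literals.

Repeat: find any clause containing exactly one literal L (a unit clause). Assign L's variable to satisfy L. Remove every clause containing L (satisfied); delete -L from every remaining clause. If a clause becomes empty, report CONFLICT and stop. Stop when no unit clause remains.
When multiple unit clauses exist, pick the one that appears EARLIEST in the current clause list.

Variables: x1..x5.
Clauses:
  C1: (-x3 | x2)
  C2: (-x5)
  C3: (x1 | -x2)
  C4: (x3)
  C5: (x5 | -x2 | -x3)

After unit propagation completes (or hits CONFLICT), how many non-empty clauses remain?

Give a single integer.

unit clause [-5] forces x5=F; simplify:
  drop 5 from [5, -2, -3] -> [-2, -3]
  satisfied 1 clause(s); 4 remain; assigned so far: [5]
unit clause [3] forces x3=T; simplify:
  drop -3 from [-3, 2] -> [2]
  drop -3 from [-2, -3] -> [-2]
  satisfied 1 clause(s); 3 remain; assigned so far: [3, 5]
unit clause [2] forces x2=T; simplify:
  drop -2 from [1, -2] -> [1]
  drop -2 from [-2] -> [] (empty!)
  satisfied 1 clause(s); 2 remain; assigned so far: [2, 3, 5]
CONFLICT (empty clause)

Answer: 1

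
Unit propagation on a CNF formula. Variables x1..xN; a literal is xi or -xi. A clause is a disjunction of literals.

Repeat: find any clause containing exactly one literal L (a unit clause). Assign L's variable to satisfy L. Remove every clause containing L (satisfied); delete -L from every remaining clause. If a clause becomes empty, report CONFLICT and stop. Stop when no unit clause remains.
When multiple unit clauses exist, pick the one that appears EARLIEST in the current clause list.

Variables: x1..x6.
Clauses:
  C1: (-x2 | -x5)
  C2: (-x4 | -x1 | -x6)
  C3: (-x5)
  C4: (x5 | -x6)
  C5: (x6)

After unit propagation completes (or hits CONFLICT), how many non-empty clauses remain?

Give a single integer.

Answer: 0

Derivation:
unit clause [-5] forces x5=F; simplify:
  drop 5 from [5, -6] -> [-6]
  satisfied 2 clause(s); 3 remain; assigned so far: [5]
unit clause [-6] forces x6=F; simplify:
  drop 6 from [6] -> [] (empty!)
  satisfied 2 clause(s); 1 remain; assigned so far: [5, 6]
CONFLICT (empty clause)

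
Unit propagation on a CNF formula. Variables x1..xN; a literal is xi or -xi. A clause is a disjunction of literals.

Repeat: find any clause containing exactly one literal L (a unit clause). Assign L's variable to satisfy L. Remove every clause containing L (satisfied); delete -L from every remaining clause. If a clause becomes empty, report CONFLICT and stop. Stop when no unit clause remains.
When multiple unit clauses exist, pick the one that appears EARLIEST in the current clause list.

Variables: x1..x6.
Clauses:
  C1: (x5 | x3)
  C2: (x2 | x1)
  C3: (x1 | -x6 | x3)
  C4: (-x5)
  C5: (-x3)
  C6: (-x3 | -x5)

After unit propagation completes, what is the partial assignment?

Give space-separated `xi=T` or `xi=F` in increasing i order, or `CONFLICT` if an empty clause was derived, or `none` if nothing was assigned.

unit clause [-5] forces x5=F; simplify:
  drop 5 from [5, 3] -> [3]
  satisfied 2 clause(s); 4 remain; assigned so far: [5]
unit clause [3] forces x3=T; simplify:
  drop -3 from [-3] -> [] (empty!)
  satisfied 2 clause(s); 2 remain; assigned so far: [3, 5]
CONFLICT (empty clause)

Answer: CONFLICT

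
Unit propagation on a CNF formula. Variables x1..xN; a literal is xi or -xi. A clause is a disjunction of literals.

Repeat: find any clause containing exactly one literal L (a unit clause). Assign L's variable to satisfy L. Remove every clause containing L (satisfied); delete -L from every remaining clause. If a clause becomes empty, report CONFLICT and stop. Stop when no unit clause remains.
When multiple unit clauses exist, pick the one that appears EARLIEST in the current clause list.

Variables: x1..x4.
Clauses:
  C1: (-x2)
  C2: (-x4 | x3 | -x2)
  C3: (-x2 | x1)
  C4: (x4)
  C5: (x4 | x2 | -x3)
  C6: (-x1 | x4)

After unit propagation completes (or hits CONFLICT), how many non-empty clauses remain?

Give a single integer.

unit clause [-2] forces x2=F; simplify:
  drop 2 from [4, 2, -3] -> [4, -3]
  satisfied 3 clause(s); 3 remain; assigned so far: [2]
unit clause [4] forces x4=T; simplify:
  satisfied 3 clause(s); 0 remain; assigned so far: [2, 4]

Answer: 0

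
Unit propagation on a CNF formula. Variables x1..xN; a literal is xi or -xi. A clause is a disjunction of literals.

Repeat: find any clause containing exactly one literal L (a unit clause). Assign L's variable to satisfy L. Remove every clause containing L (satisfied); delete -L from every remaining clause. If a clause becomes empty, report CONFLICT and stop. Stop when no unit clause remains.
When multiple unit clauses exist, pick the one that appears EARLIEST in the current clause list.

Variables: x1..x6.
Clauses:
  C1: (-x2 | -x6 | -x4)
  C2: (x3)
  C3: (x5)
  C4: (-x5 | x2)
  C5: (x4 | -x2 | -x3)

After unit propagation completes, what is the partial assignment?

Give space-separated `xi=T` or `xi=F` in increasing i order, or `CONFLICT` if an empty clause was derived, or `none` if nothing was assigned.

unit clause [3] forces x3=T; simplify:
  drop -3 from [4, -2, -3] -> [4, -2]
  satisfied 1 clause(s); 4 remain; assigned so far: [3]
unit clause [5] forces x5=T; simplify:
  drop -5 from [-5, 2] -> [2]
  satisfied 1 clause(s); 3 remain; assigned so far: [3, 5]
unit clause [2] forces x2=T; simplify:
  drop -2 from [-2, -6, -4] -> [-6, -4]
  drop -2 from [4, -2] -> [4]
  satisfied 1 clause(s); 2 remain; assigned so far: [2, 3, 5]
unit clause [4] forces x4=T; simplify:
  drop -4 from [-6, -4] -> [-6]
  satisfied 1 clause(s); 1 remain; assigned so far: [2, 3, 4, 5]
unit clause [-6] forces x6=F; simplify:
  satisfied 1 clause(s); 0 remain; assigned so far: [2, 3, 4, 5, 6]

Answer: x2=T x3=T x4=T x5=T x6=F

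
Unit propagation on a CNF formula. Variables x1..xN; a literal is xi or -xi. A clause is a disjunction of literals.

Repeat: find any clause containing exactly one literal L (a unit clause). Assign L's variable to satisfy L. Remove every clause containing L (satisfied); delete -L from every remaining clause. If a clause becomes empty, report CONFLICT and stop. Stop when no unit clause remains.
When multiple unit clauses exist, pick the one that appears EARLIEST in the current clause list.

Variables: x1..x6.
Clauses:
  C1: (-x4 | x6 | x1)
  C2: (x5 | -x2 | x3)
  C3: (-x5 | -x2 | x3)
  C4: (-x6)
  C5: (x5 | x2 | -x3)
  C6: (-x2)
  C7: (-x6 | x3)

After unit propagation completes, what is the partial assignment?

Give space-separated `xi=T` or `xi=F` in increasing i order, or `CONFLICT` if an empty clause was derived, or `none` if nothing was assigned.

Answer: x2=F x6=F

Derivation:
unit clause [-6] forces x6=F; simplify:
  drop 6 from [-4, 6, 1] -> [-4, 1]
  satisfied 2 clause(s); 5 remain; assigned so far: [6]
unit clause [-2] forces x2=F; simplify:
  drop 2 from [5, 2, -3] -> [5, -3]
  satisfied 3 clause(s); 2 remain; assigned so far: [2, 6]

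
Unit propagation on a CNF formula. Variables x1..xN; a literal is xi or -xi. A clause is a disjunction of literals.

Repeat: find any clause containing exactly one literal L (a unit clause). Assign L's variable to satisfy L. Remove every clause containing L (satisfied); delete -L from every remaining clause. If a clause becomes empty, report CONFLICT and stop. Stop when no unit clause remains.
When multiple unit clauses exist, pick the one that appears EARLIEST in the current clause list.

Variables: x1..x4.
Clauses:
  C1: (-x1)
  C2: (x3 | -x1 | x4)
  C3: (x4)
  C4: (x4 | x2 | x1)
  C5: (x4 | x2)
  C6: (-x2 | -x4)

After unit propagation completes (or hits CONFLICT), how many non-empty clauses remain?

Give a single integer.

unit clause [-1] forces x1=F; simplify:
  drop 1 from [4, 2, 1] -> [4, 2]
  satisfied 2 clause(s); 4 remain; assigned so far: [1]
unit clause [4] forces x4=T; simplify:
  drop -4 from [-2, -4] -> [-2]
  satisfied 3 clause(s); 1 remain; assigned so far: [1, 4]
unit clause [-2] forces x2=F; simplify:
  satisfied 1 clause(s); 0 remain; assigned so far: [1, 2, 4]

Answer: 0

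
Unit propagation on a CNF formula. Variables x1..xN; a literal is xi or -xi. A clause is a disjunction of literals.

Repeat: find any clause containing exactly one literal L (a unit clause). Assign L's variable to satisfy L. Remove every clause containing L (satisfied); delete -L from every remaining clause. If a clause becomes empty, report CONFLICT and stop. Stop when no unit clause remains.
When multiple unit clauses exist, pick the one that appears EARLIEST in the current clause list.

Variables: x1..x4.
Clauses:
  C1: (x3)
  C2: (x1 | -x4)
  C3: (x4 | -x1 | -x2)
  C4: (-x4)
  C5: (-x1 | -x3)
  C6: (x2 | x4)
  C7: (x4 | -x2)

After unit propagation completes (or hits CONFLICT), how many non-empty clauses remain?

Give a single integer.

unit clause [3] forces x3=T; simplify:
  drop -3 from [-1, -3] -> [-1]
  satisfied 1 clause(s); 6 remain; assigned so far: [3]
unit clause [-4] forces x4=F; simplify:
  drop 4 from [4, -1, -2] -> [-1, -2]
  drop 4 from [2, 4] -> [2]
  drop 4 from [4, -2] -> [-2]
  satisfied 2 clause(s); 4 remain; assigned so far: [3, 4]
unit clause [-1] forces x1=F; simplify:
  satisfied 2 clause(s); 2 remain; assigned so far: [1, 3, 4]
unit clause [2] forces x2=T; simplify:
  drop -2 from [-2] -> [] (empty!)
  satisfied 1 clause(s); 1 remain; assigned so far: [1, 2, 3, 4]
CONFLICT (empty clause)

Answer: 0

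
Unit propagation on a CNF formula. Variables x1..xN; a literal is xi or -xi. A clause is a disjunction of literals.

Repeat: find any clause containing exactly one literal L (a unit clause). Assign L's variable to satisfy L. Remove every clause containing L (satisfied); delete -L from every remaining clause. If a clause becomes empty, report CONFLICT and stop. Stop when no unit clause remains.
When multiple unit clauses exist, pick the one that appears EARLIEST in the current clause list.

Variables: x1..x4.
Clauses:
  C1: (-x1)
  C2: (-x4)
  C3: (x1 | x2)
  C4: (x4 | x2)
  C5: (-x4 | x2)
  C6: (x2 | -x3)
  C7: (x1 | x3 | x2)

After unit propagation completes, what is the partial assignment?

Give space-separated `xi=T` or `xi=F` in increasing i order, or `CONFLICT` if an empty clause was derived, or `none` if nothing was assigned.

unit clause [-1] forces x1=F; simplify:
  drop 1 from [1, 2] -> [2]
  drop 1 from [1, 3, 2] -> [3, 2]
  satisfied 1 clause(s); 6 remain; assigned so far: [1]
unit clause [-4] forces x4=F; simplify:
  drop 4 from [4, 2] -> [2]
  satisfied 2 clause(s); 4 remain; assigned so far: [1, 4]
unit clause [2] forces x2=T; simplify:
  satisfied 4 clause(s); 0 remain; assigned so far: [1, 2, 4]

Answer: x1=F x2=T x4=F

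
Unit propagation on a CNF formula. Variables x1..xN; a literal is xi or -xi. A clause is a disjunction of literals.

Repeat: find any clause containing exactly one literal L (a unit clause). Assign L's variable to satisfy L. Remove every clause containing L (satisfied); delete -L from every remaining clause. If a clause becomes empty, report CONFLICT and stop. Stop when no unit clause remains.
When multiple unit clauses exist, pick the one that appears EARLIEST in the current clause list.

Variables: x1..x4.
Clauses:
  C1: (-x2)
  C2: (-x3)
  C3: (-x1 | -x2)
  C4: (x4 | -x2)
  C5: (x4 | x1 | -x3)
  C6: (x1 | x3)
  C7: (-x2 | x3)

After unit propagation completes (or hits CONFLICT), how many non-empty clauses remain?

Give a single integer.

Answer: 0

Derivation:
unit clause [-2] forces x2=F; simplify:
  satisfied 4 clause(s); 3 remain; assigned so far: [2]
unit clause [-3] forces x3=F; simplify:
  drop 3 from [1, 3] -> [1]
  satisfied 2 clause(s); 1 remain; assigned so far: [2, 3]
unit clause [1] forces x1=T; simplify:
  satisfied 1 clause(s); 0 remain; assigned so far: [1, 2, 3]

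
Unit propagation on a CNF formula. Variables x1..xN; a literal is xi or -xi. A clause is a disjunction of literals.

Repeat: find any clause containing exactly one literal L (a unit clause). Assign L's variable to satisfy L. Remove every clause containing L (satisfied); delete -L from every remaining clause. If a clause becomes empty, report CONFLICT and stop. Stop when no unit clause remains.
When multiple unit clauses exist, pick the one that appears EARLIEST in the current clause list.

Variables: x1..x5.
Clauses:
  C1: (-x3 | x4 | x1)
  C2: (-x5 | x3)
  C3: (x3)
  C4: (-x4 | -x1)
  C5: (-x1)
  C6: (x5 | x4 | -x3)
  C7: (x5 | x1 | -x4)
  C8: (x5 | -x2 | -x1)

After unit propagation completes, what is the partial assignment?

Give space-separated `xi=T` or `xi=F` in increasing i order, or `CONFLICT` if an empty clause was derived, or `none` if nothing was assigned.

unit clause [3] forces x3=T; simplify:
  drop -3 from [-3, 4, 1] -> [4, 1]
  drop -3 from [5, 4, -3] -> [5, 4]
  satisfied 2 clause(s); 6 remain; assigned so far: [3]
unit clause [-1] forces x1=F; simplify:
  drop 1 from [4, 1] -> [4]
  drop 1 from [5, 1, -4] -> [5, -4]
  satisfied 3 clause(s); 3 remain; assigned so far: [1, 3]
unit clause [4] forces x4=T; simplify:
  drop -4 from [5, -4] -> [5]
  satisfied 2 clause(s); 1 remain; assigned so far: [1, 3, 4]
unit clause [5] forces x5=T; simplify:
  satisfied 1 clause(s); 0 remain; assigned so far: [1, 3, 4, 5]

Answer: x1=F x3=T x4=T x5=T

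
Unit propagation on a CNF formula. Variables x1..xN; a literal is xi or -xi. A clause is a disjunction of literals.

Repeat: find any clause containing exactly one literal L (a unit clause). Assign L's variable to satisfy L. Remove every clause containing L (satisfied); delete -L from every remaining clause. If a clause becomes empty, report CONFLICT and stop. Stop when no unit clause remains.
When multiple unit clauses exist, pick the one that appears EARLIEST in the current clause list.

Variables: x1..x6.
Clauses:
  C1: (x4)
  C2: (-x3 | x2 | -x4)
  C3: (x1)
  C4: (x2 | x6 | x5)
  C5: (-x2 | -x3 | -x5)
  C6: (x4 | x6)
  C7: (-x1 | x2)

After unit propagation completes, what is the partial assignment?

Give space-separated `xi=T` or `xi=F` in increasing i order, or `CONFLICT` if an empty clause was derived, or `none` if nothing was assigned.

Answer: x1=T x2=T x4=T

Derivation:
unit clause [4] forces x4=T; simplify:
  drop -4 from [-3, 2, -4] -> [-3, 2]
  satisfied 2 clause(s); 5 remain; assigned so far: [4]
unit clause [1] forces x1=T; simplify:
  drop -1 from [-1, 2] -> [2]
  satisfied 1 clause(s); 4 remain; assigned so far: [1, 4]
unit clause [2] forces x2=T; simplify:
  drop -2 from [-2, -3, -5] -> [-3, -5]
  satisfied 3 clause(s); 1 remain; assigned so far: [1, 2, 4]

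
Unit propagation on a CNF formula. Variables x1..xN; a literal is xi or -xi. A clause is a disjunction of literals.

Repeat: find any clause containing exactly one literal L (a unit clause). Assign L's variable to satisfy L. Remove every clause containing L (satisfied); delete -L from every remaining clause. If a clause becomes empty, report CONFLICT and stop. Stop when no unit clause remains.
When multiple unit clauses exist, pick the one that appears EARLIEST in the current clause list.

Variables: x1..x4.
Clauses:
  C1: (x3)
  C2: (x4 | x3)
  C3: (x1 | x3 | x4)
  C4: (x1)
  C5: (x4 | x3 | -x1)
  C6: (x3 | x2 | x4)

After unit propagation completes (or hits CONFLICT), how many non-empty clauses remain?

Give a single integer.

Answer: 0

Derivation:
unit clause [3] forces x3=T; simplify:
  satisfied 5 clause(s); 1 remain; assigned so far: [3]
unit clause [1] forces x1=T; simplify:
  satisfied 1 clause(s); 0 remain; assigned so far: [1, 3]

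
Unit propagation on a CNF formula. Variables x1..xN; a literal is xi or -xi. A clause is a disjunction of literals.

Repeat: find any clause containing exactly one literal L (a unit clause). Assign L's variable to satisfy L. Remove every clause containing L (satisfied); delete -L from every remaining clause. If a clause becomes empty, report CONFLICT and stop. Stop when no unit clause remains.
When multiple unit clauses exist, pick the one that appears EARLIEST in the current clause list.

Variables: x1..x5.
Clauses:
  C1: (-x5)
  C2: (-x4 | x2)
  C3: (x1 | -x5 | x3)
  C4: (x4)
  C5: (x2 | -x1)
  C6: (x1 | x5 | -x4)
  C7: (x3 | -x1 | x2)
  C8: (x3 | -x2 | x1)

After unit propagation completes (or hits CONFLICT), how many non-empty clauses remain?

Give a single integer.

unit clause [-5] forces x5=F; simplify:
  drop 5 from [1, 5, -4] -> [1, -4]
  satisfied 2 clause(s); 6 remain; assigned so far: [5]
unit clause [4] forces x4=T; simplify:
  drop -4 from [-4, 2] -> [2]
  drop -4 from [1, -4] -> [1]
  satisfied 1 clause(s); 5 remain; assigned so far: [4, 5]
unit clause [2] forces x2=T; simplify:
  drop -2 from [3, -2, 1] -> [3, 1]
  satisfied 3 clause(s); 2 remain; assigned so far: [2, 4, 5]
unit clause [1] forces x1=T; simplify:
  satisfied 2 clause(s); 0 remain; assigned so far: [1, 2, 4, 5]

Answer: 0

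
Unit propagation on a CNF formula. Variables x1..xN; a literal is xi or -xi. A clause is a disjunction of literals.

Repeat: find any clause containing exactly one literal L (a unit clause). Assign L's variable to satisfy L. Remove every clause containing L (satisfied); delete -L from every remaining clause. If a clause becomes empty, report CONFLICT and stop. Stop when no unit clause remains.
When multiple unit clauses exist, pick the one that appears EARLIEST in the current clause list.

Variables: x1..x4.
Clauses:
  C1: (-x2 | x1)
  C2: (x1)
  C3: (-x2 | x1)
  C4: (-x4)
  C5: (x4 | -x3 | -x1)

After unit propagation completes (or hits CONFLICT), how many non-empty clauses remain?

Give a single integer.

Answer: 0

Derivation:
unit clause [1] forces x1=T; simplify:
  drop -1 from [4, -3, -1] -> [4, -3]
  satisfied 3 clause(s); 2 remain; assigned so far: [1]
unit clause [-4] forces x4=F; simplify:
  drop 4 from [4, -3] -> [-3]
  satisfied 1 clause(s); 1 remain; assigned so far: [1, 4]
unit clause [-3] forces x3=F; simplify:
  satisfied 1 clause(s); 0 remain; assigned so far: [1, 3, 4]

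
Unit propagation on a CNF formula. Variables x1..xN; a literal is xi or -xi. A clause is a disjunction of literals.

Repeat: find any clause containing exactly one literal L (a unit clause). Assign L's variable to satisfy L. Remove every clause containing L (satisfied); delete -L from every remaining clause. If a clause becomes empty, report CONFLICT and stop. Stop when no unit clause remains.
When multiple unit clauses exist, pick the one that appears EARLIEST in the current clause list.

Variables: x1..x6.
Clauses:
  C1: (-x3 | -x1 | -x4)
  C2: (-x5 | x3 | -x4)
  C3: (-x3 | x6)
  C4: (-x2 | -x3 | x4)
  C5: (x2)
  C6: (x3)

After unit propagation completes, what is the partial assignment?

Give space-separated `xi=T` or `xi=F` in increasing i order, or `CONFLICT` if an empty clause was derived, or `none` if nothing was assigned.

Answer: x1=F x2=T x3=T x4=T x6=T

Derivation:
unit clause [2] forces x2=T; simplify:
  drop -2 from [-2, -3, 4] -> [-3, 4]
  satisfied 1 clause(s); 5 remain; assigned so far: [2]
unit clause [3] forces x3=T; simplify:
  drop -3 from [-3, -1, -4] -> [-1, -4]
  drop -3 from [-3, 6] -> [6]
  drop -3 from [-3, 4] -> [4]
  satisfied 2 clause(s); 3 remain; assigned so far: [2, 3]
unit clause [6] forces x6=T; simplify:
  satisfied 1 clause(s); 2 remain; assigned so far: [2, 3, 6]
unit clause [4] forces x4=T; simplify:
  drop -4 from [-1, -4] -> [-1]
  satisfied 1 clause(s); 1 remain; assigned so far: [2, 3, 4, 6]
unit clause [-1] forces x1=F; simplify:
  satisfied 1 clause(s); 0 remain; assigned so far: [1, 2, 3, 4, 6]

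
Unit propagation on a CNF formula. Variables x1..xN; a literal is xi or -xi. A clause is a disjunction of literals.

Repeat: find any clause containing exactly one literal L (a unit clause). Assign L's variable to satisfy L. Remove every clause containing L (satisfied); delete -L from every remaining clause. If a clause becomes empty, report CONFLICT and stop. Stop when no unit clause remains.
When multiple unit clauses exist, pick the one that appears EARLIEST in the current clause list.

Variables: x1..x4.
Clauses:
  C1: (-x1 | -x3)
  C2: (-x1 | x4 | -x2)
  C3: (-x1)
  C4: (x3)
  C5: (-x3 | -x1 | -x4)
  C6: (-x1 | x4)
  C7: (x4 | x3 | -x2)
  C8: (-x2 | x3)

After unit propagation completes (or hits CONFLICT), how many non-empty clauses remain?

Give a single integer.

unit clause [-1] forces x1=F; simplify:
  satisfied 5 clause(s); 3 remain; assigned so far: [1]
unit clause [3] forces x3=T; simplify:
  satisfied 3 clause(s); 0 remain; assigned so far: [1, 3]

Answer: 0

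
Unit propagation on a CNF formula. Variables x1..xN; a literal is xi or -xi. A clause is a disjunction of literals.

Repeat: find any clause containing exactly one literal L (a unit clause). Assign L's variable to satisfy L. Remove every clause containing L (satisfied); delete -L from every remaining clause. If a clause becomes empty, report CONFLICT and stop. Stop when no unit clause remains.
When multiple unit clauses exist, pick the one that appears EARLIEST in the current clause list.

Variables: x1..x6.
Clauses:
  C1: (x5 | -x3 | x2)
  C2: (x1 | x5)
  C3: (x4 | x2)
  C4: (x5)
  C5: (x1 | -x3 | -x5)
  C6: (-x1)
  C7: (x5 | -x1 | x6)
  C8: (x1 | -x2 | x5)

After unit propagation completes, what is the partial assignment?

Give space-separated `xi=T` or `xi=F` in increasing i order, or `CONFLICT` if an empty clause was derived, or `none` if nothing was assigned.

unit clause [5] forces x5=T; simplify:
  drop -5 from [1, -3, -5] -> [1, -3]
  satisfied 5 clause(s); 3 remain; assigned so far: [5]
unit clause [-1] forces x1=F; simplify:
  drop 1 from [1, -3] -> [-3]
  satisfied 1 clause(s); 2 remain; assigned so far: [1, 5]
unit clause [-3] forces x3=F; simplify:
  satisfied 1 clause(s); 1 remain; assigned so far: [1, 3, 5]

Answer: x1=F x3=F x5=T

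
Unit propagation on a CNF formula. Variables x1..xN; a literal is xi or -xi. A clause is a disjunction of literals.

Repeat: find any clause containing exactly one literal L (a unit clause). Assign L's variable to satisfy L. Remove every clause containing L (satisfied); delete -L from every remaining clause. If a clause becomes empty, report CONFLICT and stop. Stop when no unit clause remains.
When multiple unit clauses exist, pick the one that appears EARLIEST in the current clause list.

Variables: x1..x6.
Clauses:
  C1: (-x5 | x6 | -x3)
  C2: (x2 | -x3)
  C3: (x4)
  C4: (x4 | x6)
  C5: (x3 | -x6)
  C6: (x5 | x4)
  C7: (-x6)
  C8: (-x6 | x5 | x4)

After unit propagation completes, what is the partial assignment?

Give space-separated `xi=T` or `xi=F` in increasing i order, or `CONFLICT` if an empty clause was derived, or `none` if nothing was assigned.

Answer: x4=T x6=F

Derivation:
unit clause [4] forces x4=T; simplify:
  satisfied 4 clause(s); 4 remain; assigned so far: [4]
unit clause [-6] forces x6=F; simplify:
  drop 6 from [-5, 6, -3] -> [-5, -3]
  satisfied 2 clause(s); 2 remain; assigned so far: [4, 6]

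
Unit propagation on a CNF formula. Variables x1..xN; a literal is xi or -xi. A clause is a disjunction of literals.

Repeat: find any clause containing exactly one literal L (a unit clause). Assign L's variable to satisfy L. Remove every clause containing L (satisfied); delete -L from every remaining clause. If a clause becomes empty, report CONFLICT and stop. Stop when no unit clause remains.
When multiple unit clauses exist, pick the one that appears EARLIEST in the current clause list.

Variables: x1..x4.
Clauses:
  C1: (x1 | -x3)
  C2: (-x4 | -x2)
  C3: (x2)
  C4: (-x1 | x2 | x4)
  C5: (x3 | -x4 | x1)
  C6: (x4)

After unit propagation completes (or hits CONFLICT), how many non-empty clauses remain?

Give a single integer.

Answer: 1

Derivation:
unit clause [2] forces x2=T; simplify:
  drop -2 from [-4, -2] -> [-4]
  satisfied 2 clause(s); 4 remain; assigned so far: [2]
unit clause [-4] forces x4=F; simplify:
  drop 4 from [4] -> [] (empty!)
  satisfied 2 clause(s); 2 remain; assigned so far: [2, 4]
CONFLICT (empty clause)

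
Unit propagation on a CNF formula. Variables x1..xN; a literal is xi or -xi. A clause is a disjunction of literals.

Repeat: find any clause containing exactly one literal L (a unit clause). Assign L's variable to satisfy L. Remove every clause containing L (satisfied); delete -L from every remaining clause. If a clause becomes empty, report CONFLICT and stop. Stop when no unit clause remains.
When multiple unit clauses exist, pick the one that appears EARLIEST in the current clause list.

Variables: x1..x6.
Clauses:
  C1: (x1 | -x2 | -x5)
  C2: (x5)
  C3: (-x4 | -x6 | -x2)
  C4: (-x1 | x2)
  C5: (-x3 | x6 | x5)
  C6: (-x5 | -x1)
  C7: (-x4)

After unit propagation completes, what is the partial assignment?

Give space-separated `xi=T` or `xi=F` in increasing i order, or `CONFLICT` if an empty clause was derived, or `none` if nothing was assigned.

unit clause [5] forces x5=T; simplify:
  drop -5 from [1, -2, -5] -> [1, -2]
  drop -5 from [-5, -1] -> [-1]
  satisfied 2 clause(s); 5 remain; assigned so far: [5]
unit clause [-1] forces x1=F; simplify:
  drop 1 from [1, -2] -> [-2]
  satisfied 2 clause(s); 3 remain; assigned so far: [1, 5]
unit clause [-2] forces x2=F; simplify:
  satisfied 2 clause(s); 1 remain; assigned so far: [1, 2, 5]
unit clause [-4] forces x4=F; simplify:
  satisfied 1 clause(s); 0 remain; assigned so far: [1, 2, 4, 5]

Answer: x1=F x2=F x4=F x5=T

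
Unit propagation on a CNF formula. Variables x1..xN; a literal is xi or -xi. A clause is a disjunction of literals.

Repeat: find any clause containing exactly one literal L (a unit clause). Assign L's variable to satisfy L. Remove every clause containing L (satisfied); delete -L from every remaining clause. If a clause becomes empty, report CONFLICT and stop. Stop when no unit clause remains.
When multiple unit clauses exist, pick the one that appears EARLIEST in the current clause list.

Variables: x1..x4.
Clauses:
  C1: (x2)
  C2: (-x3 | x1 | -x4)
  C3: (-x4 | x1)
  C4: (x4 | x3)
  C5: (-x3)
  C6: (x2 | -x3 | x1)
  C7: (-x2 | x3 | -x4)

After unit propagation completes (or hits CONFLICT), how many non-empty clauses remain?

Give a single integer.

unit clause [2] forces x2=T; simplify:
  drop -2 from [-2, 3, -4] -> [3, -4]
  satisfied 2 clause(s); 5 remain; assigned so far: [2]
unit clause [-3] forces x3=F; simplify:
  drop 3 from [4, 3] -> [4]
  drop 3 from [3, -4] -> [-4]
  satisfied 2 clause(s); 3 remain; assigned so far: [2, 3]
unit clause [4] forces x4=T; simplify:
  drop -4 from [-4, 1] -> [1]
  drop -4 from [-4] -> [] (empty!)
  satisfied 1 clause(s); 2 remain; assigned so far: [2, 3, 4]
CONFLICT (empty clause)

Answer: 1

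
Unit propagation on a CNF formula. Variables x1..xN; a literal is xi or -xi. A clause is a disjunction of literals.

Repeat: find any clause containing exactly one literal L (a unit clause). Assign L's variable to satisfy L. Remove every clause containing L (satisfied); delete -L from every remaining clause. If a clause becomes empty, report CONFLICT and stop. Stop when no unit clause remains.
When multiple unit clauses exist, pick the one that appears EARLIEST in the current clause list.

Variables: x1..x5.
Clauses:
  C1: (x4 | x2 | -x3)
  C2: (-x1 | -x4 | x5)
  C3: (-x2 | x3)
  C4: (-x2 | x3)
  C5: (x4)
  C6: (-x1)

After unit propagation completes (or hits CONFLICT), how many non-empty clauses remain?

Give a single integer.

unit clause [4] forces x4=T; simplify:
  drop -4 from [-1, -4, 5] -> [-1, 5]
  satisfied 2 clause(s); 4 remain; assigned so far: [4]
unit clause [-1] forces x1=F; simplify:
  satisfied 2 clause(s); 2 remain; assigned so far: [1, 4]

Answer: 2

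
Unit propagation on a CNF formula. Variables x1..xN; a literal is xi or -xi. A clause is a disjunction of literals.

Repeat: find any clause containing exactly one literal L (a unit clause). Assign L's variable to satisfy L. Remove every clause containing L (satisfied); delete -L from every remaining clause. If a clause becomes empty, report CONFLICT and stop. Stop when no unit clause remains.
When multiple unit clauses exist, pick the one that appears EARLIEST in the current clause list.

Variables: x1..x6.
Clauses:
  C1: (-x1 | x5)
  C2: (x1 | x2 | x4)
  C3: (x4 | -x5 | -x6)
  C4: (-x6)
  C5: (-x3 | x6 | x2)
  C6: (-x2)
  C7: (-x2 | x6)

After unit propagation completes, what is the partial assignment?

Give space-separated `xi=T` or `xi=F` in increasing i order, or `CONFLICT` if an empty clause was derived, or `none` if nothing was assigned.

Answer: x2=F x3=F x6=F

Derivation:
unit clause [-6] forces x6=F; simplify:
  drop 6 from [-3, 6, 2] -> [-3, 2]
  drop 6 from [-2, 6] -> [-2]
  satisfied 2 clause(s); 5 remain; assigned so far: [6]
unit clause [-2] forces x2=F; simplify:
  drop 2 from [1, 2, 4] -> [1, 4]
  drop 2 from [-3, 2] -> [-3]
  satisfied 2 clause(s); 3 remain; assigned so far: [2, 6]
unit clause [-3] forces x3=F; simplify:
  satisfied 1 clause(s); 2 remain; assigned so far: [2, 3, 6]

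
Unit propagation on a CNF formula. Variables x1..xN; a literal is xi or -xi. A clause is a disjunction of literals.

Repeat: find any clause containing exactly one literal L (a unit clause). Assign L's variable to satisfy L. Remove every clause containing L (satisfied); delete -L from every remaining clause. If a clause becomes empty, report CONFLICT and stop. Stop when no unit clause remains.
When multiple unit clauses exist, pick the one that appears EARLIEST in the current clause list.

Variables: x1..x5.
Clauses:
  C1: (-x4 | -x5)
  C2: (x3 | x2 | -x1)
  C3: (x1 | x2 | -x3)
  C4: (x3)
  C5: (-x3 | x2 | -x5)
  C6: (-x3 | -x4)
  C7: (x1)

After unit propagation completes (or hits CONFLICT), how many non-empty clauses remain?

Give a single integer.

Answer: 1

Derivation:
unit clause [3] forces x3=T; simplify:
  drop -3 from [1, 2, -3] -> [1, 2]
  drop -3 from [-3, 2, -5] -> [2, -5]
  drop -3 from [-3, -4] -> [-4]
  satisfied 2 clause(s); 5 remain; assigned so far: [3]
unit clause [-4] forces x4=F; simplify:
  satisfied 2 clause(s); 3 remain; assigned so far: [3, 4]
unit clause [1] forces x1=T; simplify:
  satisfied 2 clause(s); 1 remain; assigned so far: [1, 3, 4]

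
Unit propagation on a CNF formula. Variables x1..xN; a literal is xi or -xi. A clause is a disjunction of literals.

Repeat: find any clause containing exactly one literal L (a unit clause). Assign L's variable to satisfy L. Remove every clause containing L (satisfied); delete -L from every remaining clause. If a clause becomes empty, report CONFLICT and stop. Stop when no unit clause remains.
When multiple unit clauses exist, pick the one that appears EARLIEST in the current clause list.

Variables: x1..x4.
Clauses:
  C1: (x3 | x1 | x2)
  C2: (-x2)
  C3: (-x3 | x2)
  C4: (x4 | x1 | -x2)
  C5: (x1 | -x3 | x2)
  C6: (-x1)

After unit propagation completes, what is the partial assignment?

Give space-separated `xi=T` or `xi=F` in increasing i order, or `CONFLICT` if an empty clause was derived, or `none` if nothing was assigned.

Answer: CONFLICT

Derivation:
unit clause [-2] forces x2=F; simplify:
  drop 2 from [3, 1, 2] -> [3, 1]
  drop 2 from [-3, 2] -> [-3]
  drop 2 from [1, -3, 2] -> [1, -3]
  satisfied 2 clause(s); 4 remain; assigned so far: [2]
unit clause [-3] forces x3=F; simplify:
  drop 3 from [3, 1] -> [1]
  satisfied 2 clause(s); 2 remain; assigned so far: [2, 3]
unit clause [1] forces x1=T; simplify:
  drop -1 from [-1] -> [] (empty!)
  satisfied 1 clause(s); 1 remain; assigned so far: [1, 2, 3]
CONFLICT (empty clause)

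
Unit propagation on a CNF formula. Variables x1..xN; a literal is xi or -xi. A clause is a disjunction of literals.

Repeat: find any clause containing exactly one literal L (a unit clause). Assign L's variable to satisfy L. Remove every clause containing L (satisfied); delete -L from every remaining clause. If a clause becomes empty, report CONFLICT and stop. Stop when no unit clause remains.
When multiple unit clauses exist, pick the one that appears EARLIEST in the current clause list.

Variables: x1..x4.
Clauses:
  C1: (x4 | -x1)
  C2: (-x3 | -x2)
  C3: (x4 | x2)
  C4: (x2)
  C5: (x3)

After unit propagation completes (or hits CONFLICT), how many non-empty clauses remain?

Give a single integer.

Answer: 1

Derivation:
unit clause [2] forces x2=T; simplify:
  drop -2 from [-3, -2] -> [-3]
  satisfied 2 clause(s); 3 remain; assigned so far: [2]
unit clause [-3] forces x3=F; simplify:
  drop 3 from [3] -> [] (empty!)
  satisfied 1 clause(s); 2 remain; assigned so far: [2, 3]
CONFLICT (empty clause)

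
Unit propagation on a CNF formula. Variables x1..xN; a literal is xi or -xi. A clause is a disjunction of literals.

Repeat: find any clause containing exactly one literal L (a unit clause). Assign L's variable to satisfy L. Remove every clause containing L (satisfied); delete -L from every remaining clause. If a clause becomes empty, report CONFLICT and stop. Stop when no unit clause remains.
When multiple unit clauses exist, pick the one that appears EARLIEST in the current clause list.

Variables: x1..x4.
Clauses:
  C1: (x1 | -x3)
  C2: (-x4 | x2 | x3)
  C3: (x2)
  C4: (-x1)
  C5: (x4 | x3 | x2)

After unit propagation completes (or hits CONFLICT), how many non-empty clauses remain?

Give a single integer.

unit clause [2] forces x2=T; simplify:
  satisfied 3 clause(s); 2 remain; assigned so far: [2]
unit clause [-1] forces x1=F; simplify:
  drop 1 from [1, -3] -> [-3]
  satisfied 1 clause(s); 1 remain; assigned so far: [1, 2]
unit clause [-3] forces x3=F; simplify:
  satisfied 1 clause(s); 0 remain; assigned so far: [1, 2, 3]

Answer: 0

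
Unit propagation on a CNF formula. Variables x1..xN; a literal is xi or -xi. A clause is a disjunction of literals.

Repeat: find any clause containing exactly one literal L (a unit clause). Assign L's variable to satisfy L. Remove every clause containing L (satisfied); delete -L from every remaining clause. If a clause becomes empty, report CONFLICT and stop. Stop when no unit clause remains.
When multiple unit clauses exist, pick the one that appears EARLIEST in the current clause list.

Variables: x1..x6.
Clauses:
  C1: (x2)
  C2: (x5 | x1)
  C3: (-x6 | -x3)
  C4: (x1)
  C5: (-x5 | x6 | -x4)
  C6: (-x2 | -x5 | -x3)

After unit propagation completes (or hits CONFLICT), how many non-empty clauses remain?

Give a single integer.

Answer: 3

Derivation:
unit clause [2] forces x2=T; simplify:
  drop -2 from [-2, -5, -3] -> [-5, -3]
  satisfied 1 clause(s); 5 remain; assigned so far: [2]
unit clause [1] forces x1=T; simplify:
  satisfied 2 clause(s); 3 remain; assigned so far: [1, 2]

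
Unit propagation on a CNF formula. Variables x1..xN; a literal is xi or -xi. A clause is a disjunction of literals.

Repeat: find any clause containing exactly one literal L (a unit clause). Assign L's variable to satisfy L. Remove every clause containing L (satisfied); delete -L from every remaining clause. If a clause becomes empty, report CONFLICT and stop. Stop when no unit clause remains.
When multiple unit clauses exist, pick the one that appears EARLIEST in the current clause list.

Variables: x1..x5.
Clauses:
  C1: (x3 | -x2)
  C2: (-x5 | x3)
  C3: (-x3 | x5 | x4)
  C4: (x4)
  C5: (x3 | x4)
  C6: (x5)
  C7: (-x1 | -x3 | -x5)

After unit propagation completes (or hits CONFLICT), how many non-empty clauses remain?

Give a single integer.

unit clause [4] forces x4=T; simplify:
  satisfied 3 clause(s); 4 remain; assigned so far: [4]
unit clause [5] forces x5=T; simplify:
  drop -5 from [-5, 3] -> [3]
  drop -5 from [-1, -3, -5] -> [-1, -3]
  satisfied 1 clause(s); 3 remain; assigned so far: [4, 5]
unit clause [3] forces x3=T; simplify:
  drop -3 from [-1, -3] -> [-1]
  satisfied 2 clause(s); 1 remain; assigned so far: [3, 4, 5]
unit clause [-1] forces x1=F; simplify:
  satisfied 1 clause(s); 0 remain; assigned so far: [1, 3, 4, 5]

Answer: 0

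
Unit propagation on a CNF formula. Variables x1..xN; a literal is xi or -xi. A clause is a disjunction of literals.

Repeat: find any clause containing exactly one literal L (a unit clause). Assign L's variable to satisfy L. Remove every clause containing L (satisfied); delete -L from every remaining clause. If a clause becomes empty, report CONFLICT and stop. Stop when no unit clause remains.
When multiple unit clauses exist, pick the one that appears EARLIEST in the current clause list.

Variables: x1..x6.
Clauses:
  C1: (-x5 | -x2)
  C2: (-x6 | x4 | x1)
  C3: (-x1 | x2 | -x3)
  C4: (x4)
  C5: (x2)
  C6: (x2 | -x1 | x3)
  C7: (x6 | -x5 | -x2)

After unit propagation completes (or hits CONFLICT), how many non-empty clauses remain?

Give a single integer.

unit clause [4] forces x4=T; simplify:
  satisfied 2 clause(s); 5 remain; assigned so far: [4]
unit clause [2] forces x2=T; simplify:
  drop -2 from [-5, -2] -> [-5]
  drop -2 from [6, -5, -2] -> [6, -5]
  satisfied 3 clause(s); 2 remain; assigned so far: [2, 4]
unit clause [-5] forces x5=F; simplify:
  satisfied 2 clause(s); 0 remain; assigned so far: [2, 4, 5]

Answer: 0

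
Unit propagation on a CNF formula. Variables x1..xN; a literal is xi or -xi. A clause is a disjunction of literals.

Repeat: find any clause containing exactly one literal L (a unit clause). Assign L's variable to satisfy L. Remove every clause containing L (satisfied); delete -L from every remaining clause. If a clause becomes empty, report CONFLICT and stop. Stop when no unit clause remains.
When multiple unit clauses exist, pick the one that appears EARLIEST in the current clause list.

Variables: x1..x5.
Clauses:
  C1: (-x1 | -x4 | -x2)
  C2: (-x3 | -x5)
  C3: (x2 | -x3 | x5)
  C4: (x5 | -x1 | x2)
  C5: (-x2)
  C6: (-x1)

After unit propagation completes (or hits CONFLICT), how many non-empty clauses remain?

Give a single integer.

unit clause [-2] forces x2=F; simplify:
  drop 2 from [2, -3, 5] -> [-3, 5]
  drop 2 from [5, -1, 2] -> [5, -1]
  satisfied 2 clause(s); 4 remain; assigned so far: [2]
unit clause [-1] forces x1=F; simplify:
  satisfied 2 clause(s); 2 remain; assigned so far: [1, 2]

Answer: 2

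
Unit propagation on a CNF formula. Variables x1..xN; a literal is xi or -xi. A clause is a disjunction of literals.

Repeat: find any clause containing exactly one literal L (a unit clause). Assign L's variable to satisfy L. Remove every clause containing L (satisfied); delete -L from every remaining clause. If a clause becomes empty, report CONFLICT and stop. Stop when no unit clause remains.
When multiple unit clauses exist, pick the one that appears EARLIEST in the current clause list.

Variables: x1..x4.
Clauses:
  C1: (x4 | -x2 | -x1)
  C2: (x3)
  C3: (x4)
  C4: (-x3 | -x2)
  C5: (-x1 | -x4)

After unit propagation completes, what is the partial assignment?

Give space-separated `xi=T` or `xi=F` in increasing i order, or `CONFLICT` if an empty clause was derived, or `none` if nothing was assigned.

Answer: x1=F x2=F x3=T x4=T

Derivation:
unit clause [3] forces x3=T; simplify:
  drop -3 from [-3, -2] -> [-2]
  satisfied 1 clause(s); 4 remain; assigned so far: [3]
unit clause [4] forces x4=T; simplify:
  drop -4 from [-1, -4] -> [-1]
  satisfied 2 clause(s); 2 remain; assigned so far: [3, 4]
unit clause [-2] forces x2=F; simplify:
  satisfied 1 clause(s); 1 remain; assigned so far: [2, 3, 4]
unit clause [-1] forces x1=F; simplify:
  satisfied 1 clause(s); 0 remain; assigned so far: [1, 2, 3, 4]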